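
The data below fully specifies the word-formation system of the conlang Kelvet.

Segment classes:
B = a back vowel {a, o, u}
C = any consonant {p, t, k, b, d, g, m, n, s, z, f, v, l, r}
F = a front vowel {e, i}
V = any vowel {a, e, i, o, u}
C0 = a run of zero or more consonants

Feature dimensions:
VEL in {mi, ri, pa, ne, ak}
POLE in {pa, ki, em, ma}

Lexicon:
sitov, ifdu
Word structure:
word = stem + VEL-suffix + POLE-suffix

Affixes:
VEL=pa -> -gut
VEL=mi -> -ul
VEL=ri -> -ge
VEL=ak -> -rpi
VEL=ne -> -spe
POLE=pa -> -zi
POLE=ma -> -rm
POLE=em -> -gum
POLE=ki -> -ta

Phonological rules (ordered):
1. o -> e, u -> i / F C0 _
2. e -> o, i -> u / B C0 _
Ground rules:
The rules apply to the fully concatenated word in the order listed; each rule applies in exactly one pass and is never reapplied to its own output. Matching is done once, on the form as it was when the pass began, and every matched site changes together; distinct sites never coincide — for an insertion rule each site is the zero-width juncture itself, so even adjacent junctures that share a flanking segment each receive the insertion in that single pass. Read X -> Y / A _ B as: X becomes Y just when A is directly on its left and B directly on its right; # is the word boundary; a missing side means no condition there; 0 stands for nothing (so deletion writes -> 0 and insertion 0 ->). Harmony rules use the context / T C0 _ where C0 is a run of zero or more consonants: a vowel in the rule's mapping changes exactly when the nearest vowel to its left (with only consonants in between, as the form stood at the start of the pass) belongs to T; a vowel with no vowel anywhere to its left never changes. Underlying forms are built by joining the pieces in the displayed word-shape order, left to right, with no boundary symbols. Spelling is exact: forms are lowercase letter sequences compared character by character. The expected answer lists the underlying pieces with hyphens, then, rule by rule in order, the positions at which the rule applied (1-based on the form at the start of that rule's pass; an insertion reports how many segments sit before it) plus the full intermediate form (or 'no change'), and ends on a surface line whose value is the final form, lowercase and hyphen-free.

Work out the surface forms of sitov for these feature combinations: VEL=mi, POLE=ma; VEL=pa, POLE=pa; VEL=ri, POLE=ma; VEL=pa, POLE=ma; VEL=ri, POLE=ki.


cell VEL=mi, POLE=ma:
underlying: sitov-ul-rm
1. o -> e, u -> i / F C0 _: fires at position(s) 4: sitevulrm
2. e -> o, i -> u / B C0 _: no change
surface: sitevulrm

cell VEL=pa, POLE=pa:
underlying: sitov-gut-zi
1. o -> e, u -> i / F C0 _: fires at position(s) 4: sitevgutzi
2. e -> o, i -> u / B C0 _: fires at position(s) 10: sitevgutzu
surface: sitevgutzu

cell VEL=ri, POLE=ma:
underlying: sitov-ge-rm
1. o -> e, u -> i / F C0 _: fires at position(s) 4: sitevgerm
2. e -> o, i -> u / B C0 _: no change
surface: sitevgerm

cell VEL=pa, POLE=ma:
underlying: sitov-gut-rm
1. o -> e, u -> i / F C0 _: fires at position(s) 4: sitevgutrm
2. e -> o, i -> u / B C0 _: no change
surface: sitevgutrm

cell VEL=ri, POLE=ki:
underlying: sitov-ge-ta
1. o -> e, u -> i / F C0 _: fires at position(s) 4: sitevgeta
2. e -> o, i -> u / B C0 _: no change
surface: sitevgeta


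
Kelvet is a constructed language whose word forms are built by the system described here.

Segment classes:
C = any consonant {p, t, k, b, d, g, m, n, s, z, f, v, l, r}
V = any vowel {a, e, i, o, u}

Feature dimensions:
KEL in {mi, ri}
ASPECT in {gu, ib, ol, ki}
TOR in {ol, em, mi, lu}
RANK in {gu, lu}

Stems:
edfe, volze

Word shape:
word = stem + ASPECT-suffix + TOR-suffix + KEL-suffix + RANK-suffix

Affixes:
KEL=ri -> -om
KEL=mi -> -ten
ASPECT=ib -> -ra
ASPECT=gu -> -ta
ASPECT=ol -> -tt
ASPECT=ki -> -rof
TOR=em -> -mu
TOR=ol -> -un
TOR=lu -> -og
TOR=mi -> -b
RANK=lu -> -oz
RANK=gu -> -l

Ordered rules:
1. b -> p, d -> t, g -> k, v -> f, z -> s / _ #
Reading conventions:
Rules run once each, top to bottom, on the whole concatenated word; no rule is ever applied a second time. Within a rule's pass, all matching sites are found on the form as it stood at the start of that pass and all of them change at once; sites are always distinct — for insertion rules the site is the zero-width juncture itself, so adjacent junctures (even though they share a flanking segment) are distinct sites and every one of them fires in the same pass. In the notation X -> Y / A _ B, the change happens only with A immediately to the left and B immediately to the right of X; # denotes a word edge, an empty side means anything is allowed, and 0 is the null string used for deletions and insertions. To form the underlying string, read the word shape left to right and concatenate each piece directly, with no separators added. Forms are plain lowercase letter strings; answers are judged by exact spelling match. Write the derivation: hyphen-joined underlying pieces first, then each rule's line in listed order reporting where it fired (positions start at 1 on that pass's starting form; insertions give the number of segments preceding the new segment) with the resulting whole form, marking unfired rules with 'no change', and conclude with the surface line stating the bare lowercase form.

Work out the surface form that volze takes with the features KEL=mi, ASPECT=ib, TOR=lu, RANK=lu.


underlying: volze-ra-og-ten-oz
1. b -> p, d -> t, g -> k, v -> f, z -> s / _ #: fires at position(s) 14: volzeraogtenos
surface: volzeraogtenos


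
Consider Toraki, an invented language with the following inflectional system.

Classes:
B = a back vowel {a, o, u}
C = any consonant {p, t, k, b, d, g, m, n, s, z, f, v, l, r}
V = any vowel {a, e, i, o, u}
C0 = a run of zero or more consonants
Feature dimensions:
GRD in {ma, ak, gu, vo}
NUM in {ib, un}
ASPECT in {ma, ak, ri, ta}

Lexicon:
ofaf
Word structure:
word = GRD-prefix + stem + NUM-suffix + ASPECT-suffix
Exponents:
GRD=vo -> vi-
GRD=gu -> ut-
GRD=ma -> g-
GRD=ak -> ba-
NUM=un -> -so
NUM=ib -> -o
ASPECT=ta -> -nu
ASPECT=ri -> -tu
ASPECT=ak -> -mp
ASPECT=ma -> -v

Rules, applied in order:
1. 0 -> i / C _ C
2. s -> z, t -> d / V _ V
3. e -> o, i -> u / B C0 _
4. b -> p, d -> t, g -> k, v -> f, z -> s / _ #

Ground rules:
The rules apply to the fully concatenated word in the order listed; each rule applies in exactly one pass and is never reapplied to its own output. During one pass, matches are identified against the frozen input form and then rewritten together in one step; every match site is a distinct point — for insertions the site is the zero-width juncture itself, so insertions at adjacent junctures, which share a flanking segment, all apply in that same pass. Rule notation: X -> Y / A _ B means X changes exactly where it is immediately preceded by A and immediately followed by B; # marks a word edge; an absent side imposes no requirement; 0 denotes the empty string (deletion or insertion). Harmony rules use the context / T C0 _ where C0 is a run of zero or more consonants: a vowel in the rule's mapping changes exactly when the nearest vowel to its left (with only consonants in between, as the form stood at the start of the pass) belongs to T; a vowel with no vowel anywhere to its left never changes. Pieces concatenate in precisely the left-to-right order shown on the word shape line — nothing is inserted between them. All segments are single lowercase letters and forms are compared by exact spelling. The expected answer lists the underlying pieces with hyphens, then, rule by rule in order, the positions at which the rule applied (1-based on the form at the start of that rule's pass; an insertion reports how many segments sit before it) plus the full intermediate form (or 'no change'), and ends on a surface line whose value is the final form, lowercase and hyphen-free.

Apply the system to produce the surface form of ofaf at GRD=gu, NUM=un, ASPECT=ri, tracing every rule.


underlying: ut-ofaf-so-tu
1. 0 -> i / C _ C: inserts after position(s) 6: utofafisotu
2. s -> z, t -> d / V _ V: fires at position(s) 2, 8, 10: udofafizodu
3. e -> o, i -> u / B C0 _: fires at position(s) 7: udofafuzodu
4. b -> p, d -> t, g -> k, v -> f, z -> s / _ #: no change
surface: udofafuzodu


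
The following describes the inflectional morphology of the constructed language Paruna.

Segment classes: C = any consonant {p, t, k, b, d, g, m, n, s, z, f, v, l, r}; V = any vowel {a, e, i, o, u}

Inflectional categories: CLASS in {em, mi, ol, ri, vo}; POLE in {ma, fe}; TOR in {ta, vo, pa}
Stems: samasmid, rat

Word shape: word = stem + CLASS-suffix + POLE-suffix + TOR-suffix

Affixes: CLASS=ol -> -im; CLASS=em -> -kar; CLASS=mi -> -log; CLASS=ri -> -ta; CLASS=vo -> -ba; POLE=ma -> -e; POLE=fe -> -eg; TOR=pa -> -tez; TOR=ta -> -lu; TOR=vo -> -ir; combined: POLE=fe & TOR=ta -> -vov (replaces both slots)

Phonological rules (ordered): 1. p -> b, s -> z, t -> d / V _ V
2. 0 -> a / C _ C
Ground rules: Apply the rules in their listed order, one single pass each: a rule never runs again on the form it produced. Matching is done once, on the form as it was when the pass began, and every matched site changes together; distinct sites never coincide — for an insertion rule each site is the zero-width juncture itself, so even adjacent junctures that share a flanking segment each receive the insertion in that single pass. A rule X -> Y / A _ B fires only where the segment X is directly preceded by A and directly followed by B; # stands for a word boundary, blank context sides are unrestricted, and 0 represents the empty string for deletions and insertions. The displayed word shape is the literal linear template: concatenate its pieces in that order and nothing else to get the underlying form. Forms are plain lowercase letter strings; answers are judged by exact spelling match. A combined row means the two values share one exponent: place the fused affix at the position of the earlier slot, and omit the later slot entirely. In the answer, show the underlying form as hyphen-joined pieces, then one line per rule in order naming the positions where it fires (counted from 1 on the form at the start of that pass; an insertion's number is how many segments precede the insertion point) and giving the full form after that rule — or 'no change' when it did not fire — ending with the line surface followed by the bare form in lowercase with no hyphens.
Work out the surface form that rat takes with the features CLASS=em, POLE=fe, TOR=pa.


underlying: rat-kar-eg-tez
1. p -> b, s -> z, t -> d / V _ V: no change
2. 0 -> a / C _ C: inserts after position(s) 3, 8: ratakaregatez
surface: ratakaregatez


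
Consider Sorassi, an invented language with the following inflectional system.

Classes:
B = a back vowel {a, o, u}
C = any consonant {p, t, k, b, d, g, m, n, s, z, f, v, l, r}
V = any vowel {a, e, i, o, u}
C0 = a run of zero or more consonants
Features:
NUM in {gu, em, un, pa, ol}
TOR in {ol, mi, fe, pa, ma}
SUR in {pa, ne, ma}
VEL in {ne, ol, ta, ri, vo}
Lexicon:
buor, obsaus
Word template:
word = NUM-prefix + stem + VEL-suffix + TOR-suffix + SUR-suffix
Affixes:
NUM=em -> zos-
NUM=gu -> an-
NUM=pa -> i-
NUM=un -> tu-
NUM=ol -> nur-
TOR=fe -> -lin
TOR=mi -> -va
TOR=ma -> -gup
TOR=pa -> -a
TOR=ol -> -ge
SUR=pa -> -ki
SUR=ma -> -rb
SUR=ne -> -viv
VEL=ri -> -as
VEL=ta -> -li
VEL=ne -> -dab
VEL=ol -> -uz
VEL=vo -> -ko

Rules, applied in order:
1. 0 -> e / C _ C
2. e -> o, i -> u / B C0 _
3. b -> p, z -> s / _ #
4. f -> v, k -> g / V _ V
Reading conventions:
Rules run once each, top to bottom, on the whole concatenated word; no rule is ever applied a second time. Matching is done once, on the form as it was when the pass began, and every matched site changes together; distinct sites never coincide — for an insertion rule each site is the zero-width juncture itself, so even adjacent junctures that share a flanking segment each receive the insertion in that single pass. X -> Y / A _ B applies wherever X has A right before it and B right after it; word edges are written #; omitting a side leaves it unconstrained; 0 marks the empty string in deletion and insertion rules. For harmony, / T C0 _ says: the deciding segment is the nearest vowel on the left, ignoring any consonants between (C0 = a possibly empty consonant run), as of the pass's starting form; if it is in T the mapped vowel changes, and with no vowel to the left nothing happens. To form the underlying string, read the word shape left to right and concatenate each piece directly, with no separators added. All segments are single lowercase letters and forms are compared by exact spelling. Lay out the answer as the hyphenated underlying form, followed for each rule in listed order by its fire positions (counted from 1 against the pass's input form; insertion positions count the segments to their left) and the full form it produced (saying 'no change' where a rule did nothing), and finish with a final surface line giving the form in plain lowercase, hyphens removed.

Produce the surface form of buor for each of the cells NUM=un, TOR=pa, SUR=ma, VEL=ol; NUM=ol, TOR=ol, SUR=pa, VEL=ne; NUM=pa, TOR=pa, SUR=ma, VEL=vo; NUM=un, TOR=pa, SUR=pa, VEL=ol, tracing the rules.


cell NUM=un, TOR=pa, SUR=ma, VEL=ol:
underlying: tu-buor-uz-a-rb
1. 0 -> e / C _ C: inserts after position(s) 10: tubuoruzareb
2. e -> o, i -> u / B C0 _: fires at position(s) 11: tubuoruzarob
3. b -> p, z -> s / _ #: fires at position(s) 12: tubuoruzarop
4. f -> v, k -> g / V _ V: no change
surface: tubuoruzarop

cell NUM=ol, TOR=ol, SUR=pa, VEL=ne:
underlying: nur-buor-dab-ge-ki
1. 0 -> e / C _ C: inserts after position(s) 3, 7, 10: nurebuoredabegeki
2. e -> o, i -> u / B C0 _: fires at position(s) 4, 9, 13: nurobuorodabogeki
3. b -> p, z -> s / _ #: no change
4. f -> v, k -> g / V _ V: fires at position(s) 16: nurobuorodabogegi
surface: nurobuorodabogegi

cell NUM=pa, TOR=pa, SUR=ma, VEL=vo:
underlying: i-buor-ko-a-rb
1. 0 -> e / C _ C: inserts after position(s) 5, 9: ibuorekoareb
2. e -> o, i -> u / B C0 _: fires at position(s) 6, 11: ibuorokoarob
3. b -> p, z -> s / _ #: fires at position(s) 12: ibuorokoarop
4. f -> v, k -> g / V _ V: fires at position(s) 7: ibuorogoarop
surface: ibuorogoarop

cell NUM=un, TOR=pa, SUR=pa, VEL=ol:
underlying: tu-buor-uz-a-ki
1. 0 -> e / C _ C: no change
2. e -> o, i -> u / B C0 _: fires at position(s) 11: tubuoruzaku
3. b -> p, z -> s / _ #: no change
4. f -> v, k -> g / V _ V: fires at position(s) 10: tubuoruzagu
surface: tubuoruzagu


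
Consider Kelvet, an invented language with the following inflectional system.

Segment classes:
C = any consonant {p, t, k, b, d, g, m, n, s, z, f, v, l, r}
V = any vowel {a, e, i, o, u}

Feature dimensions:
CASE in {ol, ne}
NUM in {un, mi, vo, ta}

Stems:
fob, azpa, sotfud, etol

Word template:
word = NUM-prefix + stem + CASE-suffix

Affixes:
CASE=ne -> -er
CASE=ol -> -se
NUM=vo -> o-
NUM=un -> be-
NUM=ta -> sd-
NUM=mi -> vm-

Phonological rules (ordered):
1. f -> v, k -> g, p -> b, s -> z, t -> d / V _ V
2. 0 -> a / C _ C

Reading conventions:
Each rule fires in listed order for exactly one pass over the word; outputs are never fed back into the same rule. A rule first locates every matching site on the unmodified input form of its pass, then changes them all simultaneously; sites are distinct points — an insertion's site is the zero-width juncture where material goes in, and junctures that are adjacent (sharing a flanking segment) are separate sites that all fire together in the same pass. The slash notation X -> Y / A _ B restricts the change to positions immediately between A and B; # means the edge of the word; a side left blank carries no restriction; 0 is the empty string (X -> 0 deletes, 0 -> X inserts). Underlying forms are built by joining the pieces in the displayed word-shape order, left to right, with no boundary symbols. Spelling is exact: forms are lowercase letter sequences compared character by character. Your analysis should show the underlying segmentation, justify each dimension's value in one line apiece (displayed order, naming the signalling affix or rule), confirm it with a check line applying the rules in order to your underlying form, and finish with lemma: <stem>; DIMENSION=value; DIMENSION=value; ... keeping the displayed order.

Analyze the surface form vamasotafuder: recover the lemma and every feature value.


underlying: vm-sotfud-er
CASE=ne - signalled by the affix -er
NUM=mi - signalled by the affix vm-
check: vmsotfuder -> vmsotfuder -> vamasotafuder
lemma: sotfud; CASE=ne; NUM=mi


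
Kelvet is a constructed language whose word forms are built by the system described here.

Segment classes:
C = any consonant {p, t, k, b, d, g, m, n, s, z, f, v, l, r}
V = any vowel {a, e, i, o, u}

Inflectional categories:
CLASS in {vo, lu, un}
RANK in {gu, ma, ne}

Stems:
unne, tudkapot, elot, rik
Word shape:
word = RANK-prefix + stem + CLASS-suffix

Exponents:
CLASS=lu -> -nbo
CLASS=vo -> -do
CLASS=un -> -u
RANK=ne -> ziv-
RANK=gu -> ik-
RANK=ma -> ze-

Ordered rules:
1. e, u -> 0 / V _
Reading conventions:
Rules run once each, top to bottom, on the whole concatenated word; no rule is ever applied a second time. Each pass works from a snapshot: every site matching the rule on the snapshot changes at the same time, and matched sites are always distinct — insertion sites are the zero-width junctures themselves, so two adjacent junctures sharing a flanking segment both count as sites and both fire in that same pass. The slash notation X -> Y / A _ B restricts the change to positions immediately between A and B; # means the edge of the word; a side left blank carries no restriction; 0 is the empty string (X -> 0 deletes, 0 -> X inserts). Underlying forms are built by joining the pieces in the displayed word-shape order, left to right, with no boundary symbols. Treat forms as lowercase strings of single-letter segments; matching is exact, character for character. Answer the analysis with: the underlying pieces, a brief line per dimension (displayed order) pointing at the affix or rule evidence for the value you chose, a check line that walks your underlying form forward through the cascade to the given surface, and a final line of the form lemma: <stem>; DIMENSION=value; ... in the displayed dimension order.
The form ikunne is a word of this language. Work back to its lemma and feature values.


underlying: ik-unne-u
CLASS=un - signalled by the affix -u
RANK=gu - signalled by the affix ik-
check: ikunneu -> ikunne
lemma: unne; CLASS=un; RANK=gu


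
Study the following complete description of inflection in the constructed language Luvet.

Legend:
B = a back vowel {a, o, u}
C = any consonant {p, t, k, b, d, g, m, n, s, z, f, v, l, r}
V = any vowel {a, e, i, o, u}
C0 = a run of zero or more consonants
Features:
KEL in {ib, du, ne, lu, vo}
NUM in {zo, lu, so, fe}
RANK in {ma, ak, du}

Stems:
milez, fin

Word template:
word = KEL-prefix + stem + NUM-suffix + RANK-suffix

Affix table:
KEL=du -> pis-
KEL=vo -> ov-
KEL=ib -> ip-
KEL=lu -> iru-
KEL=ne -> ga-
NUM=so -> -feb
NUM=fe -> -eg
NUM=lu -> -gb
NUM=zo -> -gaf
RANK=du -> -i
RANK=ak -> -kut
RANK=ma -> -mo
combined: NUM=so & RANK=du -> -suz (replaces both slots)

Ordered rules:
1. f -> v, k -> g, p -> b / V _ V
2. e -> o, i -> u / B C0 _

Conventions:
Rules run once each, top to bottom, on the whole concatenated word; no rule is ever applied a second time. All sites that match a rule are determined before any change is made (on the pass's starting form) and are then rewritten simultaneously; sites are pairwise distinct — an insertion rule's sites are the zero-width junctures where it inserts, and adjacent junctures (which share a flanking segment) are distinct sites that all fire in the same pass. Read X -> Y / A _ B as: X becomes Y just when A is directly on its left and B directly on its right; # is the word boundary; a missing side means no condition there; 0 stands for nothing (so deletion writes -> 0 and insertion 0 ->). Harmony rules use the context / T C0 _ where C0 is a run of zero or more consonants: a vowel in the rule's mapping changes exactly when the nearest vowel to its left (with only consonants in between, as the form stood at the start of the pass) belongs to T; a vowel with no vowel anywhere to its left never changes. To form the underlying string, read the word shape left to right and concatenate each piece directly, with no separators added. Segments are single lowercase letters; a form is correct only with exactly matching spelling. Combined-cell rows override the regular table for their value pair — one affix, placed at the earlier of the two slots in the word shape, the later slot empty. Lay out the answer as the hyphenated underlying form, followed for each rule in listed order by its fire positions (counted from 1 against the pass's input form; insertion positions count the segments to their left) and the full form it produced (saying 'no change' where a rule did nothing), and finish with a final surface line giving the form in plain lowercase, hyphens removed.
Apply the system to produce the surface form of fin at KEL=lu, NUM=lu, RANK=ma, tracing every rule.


underlying: iru-fin-gb-mo
1. f -> v, k -> g, p -> b / V _ V: fires at position(s) 4: iruvingbmo
2. e -> o, i -> u / B C0 _: fires at position(s) 5: iruvungbmo
surface: iruvungbmo


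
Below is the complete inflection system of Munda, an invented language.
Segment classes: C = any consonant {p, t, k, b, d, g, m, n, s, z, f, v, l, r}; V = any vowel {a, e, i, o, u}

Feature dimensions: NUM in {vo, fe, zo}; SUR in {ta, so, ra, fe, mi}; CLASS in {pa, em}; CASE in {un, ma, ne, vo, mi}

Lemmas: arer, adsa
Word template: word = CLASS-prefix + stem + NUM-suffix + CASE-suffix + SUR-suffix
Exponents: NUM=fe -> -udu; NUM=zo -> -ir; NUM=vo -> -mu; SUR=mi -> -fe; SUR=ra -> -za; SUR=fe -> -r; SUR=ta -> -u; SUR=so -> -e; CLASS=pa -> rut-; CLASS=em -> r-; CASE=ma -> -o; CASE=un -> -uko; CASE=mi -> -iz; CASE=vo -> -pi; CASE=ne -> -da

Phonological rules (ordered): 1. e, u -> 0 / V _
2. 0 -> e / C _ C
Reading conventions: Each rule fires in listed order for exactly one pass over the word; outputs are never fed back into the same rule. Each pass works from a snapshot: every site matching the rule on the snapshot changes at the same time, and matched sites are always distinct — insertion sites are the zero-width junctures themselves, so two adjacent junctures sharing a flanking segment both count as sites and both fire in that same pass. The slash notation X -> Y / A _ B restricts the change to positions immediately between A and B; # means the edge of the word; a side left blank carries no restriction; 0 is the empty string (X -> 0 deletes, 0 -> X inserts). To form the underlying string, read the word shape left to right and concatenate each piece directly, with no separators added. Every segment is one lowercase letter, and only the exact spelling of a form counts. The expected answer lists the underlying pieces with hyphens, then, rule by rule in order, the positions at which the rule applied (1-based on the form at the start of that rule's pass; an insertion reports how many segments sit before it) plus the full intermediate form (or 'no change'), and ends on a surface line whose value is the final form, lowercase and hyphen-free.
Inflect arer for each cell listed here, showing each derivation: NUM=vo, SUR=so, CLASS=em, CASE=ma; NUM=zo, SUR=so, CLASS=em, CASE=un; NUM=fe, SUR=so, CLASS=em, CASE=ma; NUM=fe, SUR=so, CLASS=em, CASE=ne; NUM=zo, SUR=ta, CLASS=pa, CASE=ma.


cell NUM=vo, SUR=so, CLASS=em, CASE=ma:
underlying: r-arer-mu-o-e
1. e, u -> 0 / V _: fires at position(s) 9: rarermuo
2. 0 -> e / C _ C: inserts after position(s) 5: rareremuo
surface: rareremuo

cell NUM=zo, SUR=so, CLASS=em, CASE=un:
underlying: r-arer-ir-uko-e
1. e, u -> 0 / V _: fires at position(s) 11: rareriruko
2. 0 -> e / C _ C: no change
surface: rareriruko

cell NUM=fe, SUR=so, CLASS=em, CASE=ma:
underlying: r-arer-udu-o-e
1. e, u -> 0 / V _: fires at position(s) 10: rareruduo
2. 0 -> e / C _ C: no change
surface: rareruduo

cell NUM=fe, SUR=so, CLASS=em, CASE=ne:
underlying: r-arer-udu-da-e
1. e, u -> 0 / V _: fires at position(s) 11: rarerududa
2. 0 -> e / C _ C: no change
surface: rarerududa

cell NUM=zo, SUR=ta, CLASS=pa, CASE=ma:
underlying: rut-arer-ir-o-u
1. e, u -> 0 / V _: fires at position(s) 11: rutareriro
2. 0 -> e / C _ C: no change
surface: rutareriro


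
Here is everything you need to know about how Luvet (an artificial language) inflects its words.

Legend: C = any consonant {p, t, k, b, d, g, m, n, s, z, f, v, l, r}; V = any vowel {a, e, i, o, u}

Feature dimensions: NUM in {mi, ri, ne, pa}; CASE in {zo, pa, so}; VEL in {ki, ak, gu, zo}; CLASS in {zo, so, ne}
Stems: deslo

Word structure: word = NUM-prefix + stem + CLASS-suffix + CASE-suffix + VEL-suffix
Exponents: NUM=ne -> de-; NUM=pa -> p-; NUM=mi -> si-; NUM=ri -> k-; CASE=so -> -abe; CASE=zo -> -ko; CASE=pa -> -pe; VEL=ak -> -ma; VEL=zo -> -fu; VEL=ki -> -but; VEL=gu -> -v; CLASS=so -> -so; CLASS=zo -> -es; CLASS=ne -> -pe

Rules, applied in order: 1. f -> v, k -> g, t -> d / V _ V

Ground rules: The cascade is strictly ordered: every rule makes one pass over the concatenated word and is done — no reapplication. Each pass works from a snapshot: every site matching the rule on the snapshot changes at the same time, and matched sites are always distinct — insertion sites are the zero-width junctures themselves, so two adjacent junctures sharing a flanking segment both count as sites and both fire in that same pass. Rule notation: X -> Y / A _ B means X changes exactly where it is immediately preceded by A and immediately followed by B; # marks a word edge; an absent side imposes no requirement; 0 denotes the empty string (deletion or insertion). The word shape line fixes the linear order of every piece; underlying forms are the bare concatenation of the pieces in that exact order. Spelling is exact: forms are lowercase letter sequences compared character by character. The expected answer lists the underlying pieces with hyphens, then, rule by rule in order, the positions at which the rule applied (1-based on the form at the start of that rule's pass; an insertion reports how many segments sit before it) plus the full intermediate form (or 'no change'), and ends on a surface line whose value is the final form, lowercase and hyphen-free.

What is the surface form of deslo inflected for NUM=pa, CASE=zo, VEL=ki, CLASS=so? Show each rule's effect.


underlying: p-deslo-so-ko-but
1. f -> v, k -> g, t -> d / V _ V: fires at position(s) 9: pdeslosogobut
surface: pdeslosogobut


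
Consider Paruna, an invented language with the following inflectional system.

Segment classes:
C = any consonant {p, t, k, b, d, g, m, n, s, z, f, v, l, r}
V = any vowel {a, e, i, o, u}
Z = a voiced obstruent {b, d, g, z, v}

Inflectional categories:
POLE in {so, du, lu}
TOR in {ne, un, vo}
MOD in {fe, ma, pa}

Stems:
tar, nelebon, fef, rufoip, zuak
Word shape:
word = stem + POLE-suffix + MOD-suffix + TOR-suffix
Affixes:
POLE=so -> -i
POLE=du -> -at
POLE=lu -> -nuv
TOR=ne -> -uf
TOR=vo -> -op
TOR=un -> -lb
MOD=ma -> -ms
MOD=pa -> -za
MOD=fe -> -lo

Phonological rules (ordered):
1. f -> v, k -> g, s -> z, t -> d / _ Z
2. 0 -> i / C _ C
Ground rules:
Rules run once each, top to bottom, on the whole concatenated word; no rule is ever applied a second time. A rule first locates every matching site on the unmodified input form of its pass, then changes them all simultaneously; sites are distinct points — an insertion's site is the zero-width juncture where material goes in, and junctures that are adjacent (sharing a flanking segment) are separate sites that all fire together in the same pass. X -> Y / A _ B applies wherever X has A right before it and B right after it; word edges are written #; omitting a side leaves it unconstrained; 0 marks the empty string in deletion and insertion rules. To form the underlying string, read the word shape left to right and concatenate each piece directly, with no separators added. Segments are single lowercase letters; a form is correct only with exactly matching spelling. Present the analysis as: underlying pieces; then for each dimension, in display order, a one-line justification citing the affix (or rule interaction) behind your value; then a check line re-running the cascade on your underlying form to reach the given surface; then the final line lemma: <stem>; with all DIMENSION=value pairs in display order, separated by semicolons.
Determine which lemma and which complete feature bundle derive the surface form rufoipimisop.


underlying: rufoip-i-ms-op
POLE=so - signalled by the affix -i
TOR=vo - signalled by the affix -op
MOD=ma - signalled by the affix -ms
check: rufoipimsop -> rufoipimsop -> rufoipimisop
lemma: rufoip; POLE=so; TOR=vo; MOD=ma


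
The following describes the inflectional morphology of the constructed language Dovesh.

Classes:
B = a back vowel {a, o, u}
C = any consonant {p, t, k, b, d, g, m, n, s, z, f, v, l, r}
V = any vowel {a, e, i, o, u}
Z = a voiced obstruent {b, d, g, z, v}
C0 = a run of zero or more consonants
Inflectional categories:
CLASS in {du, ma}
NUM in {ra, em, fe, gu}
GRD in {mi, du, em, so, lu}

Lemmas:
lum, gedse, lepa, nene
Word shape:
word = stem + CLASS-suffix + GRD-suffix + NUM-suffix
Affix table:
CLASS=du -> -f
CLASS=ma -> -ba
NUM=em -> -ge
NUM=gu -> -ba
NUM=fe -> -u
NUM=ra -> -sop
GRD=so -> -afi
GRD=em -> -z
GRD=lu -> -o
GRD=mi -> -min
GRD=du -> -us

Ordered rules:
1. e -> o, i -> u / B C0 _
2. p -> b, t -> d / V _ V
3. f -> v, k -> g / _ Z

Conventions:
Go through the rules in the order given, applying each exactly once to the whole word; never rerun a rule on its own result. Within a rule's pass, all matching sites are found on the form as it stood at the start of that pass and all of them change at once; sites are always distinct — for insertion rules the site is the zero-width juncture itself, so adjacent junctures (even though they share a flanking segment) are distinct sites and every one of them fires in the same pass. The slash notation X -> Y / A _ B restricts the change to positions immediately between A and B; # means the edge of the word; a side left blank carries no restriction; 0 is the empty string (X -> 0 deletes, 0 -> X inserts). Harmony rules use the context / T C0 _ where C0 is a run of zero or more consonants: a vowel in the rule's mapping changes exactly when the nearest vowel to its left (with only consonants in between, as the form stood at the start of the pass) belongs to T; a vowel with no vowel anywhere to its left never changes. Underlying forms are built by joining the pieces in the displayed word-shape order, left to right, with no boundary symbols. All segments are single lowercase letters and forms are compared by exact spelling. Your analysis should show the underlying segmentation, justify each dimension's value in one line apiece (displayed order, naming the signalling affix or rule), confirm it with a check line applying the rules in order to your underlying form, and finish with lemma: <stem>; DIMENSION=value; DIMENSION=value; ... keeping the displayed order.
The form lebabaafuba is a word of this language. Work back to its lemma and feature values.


underlying: lepa-ba-afi-ba
CLASS=ma - signalled by the affix -ba
NUM=gu - signalled by the affix -ba
GRD=so - signalled by the affix -afi
check: lepabaafiba -> lepabaafuba -> lebabaafuba -> lebabaafuba
lemma: lepa; CLASS=ma; NUM=gu; GRD=so


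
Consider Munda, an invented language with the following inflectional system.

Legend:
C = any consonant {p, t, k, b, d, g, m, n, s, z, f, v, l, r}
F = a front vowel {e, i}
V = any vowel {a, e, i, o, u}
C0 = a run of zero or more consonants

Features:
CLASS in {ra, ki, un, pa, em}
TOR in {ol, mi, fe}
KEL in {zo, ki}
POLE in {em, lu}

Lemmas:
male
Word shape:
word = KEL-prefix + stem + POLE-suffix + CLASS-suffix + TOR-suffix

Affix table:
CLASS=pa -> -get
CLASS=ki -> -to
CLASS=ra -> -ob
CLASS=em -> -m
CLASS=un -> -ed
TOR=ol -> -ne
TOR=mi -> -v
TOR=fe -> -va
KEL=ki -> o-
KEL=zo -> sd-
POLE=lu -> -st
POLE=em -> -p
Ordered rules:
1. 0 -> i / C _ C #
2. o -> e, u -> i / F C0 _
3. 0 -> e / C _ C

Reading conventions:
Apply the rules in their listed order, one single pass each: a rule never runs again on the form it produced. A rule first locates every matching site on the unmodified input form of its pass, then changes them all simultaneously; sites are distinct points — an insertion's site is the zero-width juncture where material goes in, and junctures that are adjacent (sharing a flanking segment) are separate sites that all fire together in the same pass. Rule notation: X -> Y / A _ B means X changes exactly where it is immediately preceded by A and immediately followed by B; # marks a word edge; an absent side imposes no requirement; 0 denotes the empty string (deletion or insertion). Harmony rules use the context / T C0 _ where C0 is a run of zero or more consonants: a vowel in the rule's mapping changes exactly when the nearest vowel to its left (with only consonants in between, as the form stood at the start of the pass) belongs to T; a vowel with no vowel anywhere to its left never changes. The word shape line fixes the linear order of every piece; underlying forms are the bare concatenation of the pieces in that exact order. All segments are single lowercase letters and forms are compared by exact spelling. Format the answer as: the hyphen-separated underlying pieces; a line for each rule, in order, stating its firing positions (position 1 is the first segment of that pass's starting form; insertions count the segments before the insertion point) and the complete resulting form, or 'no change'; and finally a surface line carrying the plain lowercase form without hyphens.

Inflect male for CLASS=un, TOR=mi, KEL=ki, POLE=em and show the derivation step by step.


underlying: o-male-p-ed-v
1. 0 -> i / C _ C #: inserts after position(s) 8: omalepediv
2. o -> e, u -> i / F C0 _: no change
3. 0 -> e / C _ C: no change
surface: omalepediv


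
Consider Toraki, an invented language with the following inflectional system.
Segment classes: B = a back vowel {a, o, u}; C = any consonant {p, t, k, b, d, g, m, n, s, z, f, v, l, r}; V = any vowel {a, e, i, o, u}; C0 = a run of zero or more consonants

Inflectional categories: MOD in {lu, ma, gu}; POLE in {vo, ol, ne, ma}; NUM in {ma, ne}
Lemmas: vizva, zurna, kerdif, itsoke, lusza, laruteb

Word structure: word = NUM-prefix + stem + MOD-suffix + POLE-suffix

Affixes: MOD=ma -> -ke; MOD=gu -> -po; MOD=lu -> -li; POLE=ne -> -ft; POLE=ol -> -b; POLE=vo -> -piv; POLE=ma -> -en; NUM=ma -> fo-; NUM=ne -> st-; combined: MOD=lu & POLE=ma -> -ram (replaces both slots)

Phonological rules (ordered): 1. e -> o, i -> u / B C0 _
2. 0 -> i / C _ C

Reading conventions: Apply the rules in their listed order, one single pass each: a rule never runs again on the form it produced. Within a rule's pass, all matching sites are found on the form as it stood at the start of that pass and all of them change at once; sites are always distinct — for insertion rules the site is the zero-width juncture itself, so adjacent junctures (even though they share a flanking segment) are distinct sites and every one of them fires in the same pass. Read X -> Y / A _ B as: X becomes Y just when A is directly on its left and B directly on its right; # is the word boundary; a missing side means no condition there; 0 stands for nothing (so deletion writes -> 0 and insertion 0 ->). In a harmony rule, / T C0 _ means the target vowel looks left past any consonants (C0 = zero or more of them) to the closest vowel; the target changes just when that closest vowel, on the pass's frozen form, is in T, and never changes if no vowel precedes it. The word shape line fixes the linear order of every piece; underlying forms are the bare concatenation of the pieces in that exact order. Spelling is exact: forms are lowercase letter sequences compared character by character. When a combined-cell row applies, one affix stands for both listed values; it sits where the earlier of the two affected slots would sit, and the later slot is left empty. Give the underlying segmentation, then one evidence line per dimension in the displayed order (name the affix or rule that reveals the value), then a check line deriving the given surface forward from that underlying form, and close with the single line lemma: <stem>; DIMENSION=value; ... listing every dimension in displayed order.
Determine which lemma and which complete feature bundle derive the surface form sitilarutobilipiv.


underlying: st-laruteb-li-piv
MOD=lu - signalled by the affix -li
POLE=vo - signalled by the affix -piv
NUM=ne - signalled by the affix st-
check: stlaruteblipiv -> stlarutoblipiv -> sitilarutobilipiv
lemma: laruteb; MOD=lu; POLE=vo; NUM=ne


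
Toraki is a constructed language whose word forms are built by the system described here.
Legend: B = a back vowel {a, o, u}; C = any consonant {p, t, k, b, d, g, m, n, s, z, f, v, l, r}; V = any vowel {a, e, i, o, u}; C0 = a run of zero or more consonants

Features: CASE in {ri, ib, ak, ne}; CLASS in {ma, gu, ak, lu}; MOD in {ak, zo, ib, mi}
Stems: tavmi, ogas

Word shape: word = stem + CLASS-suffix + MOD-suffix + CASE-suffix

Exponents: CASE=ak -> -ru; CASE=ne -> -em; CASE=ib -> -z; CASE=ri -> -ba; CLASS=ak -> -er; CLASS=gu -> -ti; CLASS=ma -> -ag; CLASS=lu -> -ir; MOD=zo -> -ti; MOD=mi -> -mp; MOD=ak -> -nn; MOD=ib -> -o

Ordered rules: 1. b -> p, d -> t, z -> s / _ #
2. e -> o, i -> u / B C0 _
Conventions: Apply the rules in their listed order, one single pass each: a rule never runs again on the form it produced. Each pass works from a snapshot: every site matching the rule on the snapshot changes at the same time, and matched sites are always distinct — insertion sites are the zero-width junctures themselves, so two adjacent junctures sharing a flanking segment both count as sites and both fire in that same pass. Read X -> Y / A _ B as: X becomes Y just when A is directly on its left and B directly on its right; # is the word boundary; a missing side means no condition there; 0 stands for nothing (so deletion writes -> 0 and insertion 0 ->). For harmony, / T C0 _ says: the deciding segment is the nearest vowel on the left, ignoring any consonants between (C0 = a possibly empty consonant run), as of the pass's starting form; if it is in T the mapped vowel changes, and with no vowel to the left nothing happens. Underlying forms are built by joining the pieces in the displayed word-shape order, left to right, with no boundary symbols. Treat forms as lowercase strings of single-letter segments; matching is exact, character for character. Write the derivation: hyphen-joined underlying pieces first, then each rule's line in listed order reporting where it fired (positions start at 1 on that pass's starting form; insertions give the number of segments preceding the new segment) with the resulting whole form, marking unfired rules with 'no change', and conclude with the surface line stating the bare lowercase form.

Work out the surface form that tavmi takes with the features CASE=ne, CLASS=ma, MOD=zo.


underlying: tavmi-ag-ti-em
1. b -> p, d -> t, z -> s / _ #: no change
2. e -> o, i -> u / B C0 _: fires at position(s) 5, 9: tavmuagtuem
surface: tavmuagtuem


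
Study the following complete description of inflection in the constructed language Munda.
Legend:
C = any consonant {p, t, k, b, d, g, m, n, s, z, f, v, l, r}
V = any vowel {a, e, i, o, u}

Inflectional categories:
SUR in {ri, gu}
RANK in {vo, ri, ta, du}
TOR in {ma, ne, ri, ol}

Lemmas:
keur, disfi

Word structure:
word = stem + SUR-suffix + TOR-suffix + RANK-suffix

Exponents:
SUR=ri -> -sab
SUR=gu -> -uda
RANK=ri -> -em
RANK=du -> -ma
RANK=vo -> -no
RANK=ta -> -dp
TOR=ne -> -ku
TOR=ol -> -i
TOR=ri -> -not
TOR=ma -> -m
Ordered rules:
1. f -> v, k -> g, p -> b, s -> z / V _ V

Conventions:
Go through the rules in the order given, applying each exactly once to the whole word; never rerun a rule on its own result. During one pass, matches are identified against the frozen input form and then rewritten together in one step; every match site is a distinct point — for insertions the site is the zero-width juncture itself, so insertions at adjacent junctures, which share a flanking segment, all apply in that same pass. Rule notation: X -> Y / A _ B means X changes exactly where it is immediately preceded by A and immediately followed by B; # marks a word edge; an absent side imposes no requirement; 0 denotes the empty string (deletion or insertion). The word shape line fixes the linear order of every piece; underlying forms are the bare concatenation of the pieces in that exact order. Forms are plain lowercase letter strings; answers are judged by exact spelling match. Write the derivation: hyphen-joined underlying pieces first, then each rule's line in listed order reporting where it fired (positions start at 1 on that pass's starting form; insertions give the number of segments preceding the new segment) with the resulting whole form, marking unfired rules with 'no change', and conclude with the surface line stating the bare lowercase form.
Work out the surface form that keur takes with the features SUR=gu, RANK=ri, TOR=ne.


underlying: keur-uda-ku-em
1. f -> v, k -> g, p -> b, s -> z / V _ V: fires at position(s) 8: keurudaguem
surface: keurudaguem
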